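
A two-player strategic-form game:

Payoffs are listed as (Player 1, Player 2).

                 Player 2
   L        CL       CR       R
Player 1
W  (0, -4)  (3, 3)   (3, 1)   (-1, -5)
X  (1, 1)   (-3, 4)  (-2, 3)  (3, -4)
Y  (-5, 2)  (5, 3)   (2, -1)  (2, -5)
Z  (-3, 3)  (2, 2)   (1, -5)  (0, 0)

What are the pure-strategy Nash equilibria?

Player 1 against L: payoffs 0, 1, -5, -3 → best response X.
Player 1 against CL: payoffs 3, -3, 5, 2 → best response Y.
Player 1 against CR: payoffs 3, -2, 2, 1 → best response W.
Player 1 against R: payoffs -1, 3, 2, 0 → best response X.
Player 2 against W: payoffs -4, 3, 1, -5 → best response CL.
Player 2 against X: payoffs 1, 4, 3, -4 → best response CL.
Player 2 against Y: payoffs 2, 3, -1, -5 → best response CL.
Player 2 against Z: payoffs 3, 2, -5, 0 → best response L.
Mutual best responses: (Y, CL).

(Y, CL)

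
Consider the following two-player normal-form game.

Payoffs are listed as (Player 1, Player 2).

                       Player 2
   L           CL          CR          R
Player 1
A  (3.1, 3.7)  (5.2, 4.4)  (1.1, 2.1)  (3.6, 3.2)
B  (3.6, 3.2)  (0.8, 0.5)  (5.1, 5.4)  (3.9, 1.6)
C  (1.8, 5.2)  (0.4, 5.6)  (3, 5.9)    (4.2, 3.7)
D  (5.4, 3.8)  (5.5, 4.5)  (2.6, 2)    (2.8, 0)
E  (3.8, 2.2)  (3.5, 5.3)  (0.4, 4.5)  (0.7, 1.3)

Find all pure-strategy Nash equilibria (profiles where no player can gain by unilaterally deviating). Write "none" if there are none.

For each strategy profile, look for a profitable unilateral deviation.
(A, L): Player 1 can switch to B (3.1 → 3.6). Not NE.
(A, CL): Player 1 can switch to D (5.2 → 5.5). Not NE.
(A, CR): Player 1 can switch to B (1.1 → 5.1). Not NE.
(A, R): Player 1 can switch to B (3.6 → 3.9). Not NE.
(B, L): Player 1 can switch to D (3.6 → 5.4). Not NE.
(B, CL): Player 1 can switch to A (0.8 → 5.2). Not NE.
(B, CR): Player 1 gets 5.1, best alternative 3; Player 2 gets 5.4, best alternative 3.2. No profitable deviation — NE.
(B, R): Player 1 can switch to C (3.9 → 4.2). Not NE.
(C, L): Player 1 can switch to A (1.8 → 3.1). Not NE.
(C, CL): Player 1 can switch to A (0.4 → 5.2). Not NE.
(C, CR): Player 1 can switch to B (3 → 5.1). Not NE.
(D, CL): Player 1 gets 5.5, best alternative 5.2; Player 2 gets 4.5, best alternative 3.8. No profitable deviation — NE.
(The remaining 8 profiles each have a profitable deviation by the same check.)

Pure-strategy Nash equilibria: (B, CR), (D, CL)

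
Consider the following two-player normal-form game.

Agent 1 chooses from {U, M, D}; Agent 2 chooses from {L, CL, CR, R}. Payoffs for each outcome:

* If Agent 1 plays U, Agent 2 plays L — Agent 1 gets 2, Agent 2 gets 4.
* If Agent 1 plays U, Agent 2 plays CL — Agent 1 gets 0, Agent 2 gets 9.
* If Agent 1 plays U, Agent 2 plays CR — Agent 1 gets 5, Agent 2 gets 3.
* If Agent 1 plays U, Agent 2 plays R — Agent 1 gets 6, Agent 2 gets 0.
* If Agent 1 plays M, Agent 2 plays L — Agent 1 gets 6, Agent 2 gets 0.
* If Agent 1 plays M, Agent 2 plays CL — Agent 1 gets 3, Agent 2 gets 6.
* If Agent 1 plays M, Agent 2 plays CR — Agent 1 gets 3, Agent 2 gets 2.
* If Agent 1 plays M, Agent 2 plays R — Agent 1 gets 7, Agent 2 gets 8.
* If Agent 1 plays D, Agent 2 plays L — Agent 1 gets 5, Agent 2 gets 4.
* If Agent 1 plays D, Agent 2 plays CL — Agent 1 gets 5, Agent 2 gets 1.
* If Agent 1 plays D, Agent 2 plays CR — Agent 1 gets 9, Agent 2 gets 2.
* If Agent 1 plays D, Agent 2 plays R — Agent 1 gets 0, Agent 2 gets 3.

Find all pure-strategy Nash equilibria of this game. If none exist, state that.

Pure NE: (M, R)

Agent 1 against L: payoffs 2, 6, 5 → best response M.
Agent 1 against CL: payoffs 0, 3, 5 → best response D.
Agent 1 against CR: payoffs 5, 3, 9 → best response D.
Agent 1 against R: payoffs 6, 7, 0 → best response M.
Agent 2 against U: payoffs 4, 9, 3, 0 → best response CL.
Agent 2 against M: payoffs 0, 6, 2, 8 → best response R.
Agent 2 against D: payoffs 4, 1, 2, 3 → best response L.
Mutual best responses: (M, R).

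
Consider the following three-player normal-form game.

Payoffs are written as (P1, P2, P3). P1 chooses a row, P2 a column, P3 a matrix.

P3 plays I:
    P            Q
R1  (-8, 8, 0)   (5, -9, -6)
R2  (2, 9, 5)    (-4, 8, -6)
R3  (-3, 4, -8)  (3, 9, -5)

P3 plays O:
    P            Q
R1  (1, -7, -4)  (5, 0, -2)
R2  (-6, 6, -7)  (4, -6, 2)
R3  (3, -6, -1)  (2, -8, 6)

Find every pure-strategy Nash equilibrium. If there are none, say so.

The pure Nash equilibria are (R1, Q, O), (R2, P, I), (R3, P, O).

Mark each player's best response to every combination of opponents' strategies; a profile where every player is best-responding is a pure Nash equilibrium.
P1 against (P, I): payoffs -8, 2, -3 → best response R2.
P1 against (P, O): payoffs 1, -6, 3 → best response R3.
P1 against (Q, I): payoffs 5, -4, 3 → best response R1.
P1 against (Q, O): payoffs 5, 4, 2 → best response R1.
P2 against (R1, I): payoffs 8, -9 → best response P.
P2 against (R1, O): payoffs -7, 0 → best response Q.
P2 against (R2, I): payoffs 9, 8 → best response P.
P2 against (R2, O): payoffs 6, -6 → best response P.
P2 against (R3, I): payoffs 4, 9 → best response Q.
P2 against (R3, O): payoffs -6, -8 → best response P.
P3 against (R1, P): payoffs 0, -4 → best response I.
P3 against (R1, Q): payoffs -6, -2 → best response O.
P3 against (R2, P): payoffs 5, -7 → best response I.
P3 against (R2, Q): payoffs -6, 2 → best response O.
P3 against (R3, P): payoffs -8, -1 → best response O.
P3 against (R3, Q): payoffs -5, 6 → best response O.
Mutual best responses: (R1, Q, O); (R2, P, I); (R3, P, O).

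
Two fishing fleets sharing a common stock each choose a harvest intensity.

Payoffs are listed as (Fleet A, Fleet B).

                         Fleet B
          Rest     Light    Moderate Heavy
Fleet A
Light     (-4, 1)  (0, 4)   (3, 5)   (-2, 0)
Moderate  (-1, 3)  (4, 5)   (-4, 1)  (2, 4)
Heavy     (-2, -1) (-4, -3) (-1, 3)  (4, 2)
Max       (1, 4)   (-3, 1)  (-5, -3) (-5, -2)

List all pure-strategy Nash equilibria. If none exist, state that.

(Light, Rest): Fleet A can switch to Moderate (-4 → -1). Not NE.
(Light, Light): Fleet A can switch to Moderate (0 → 4). Not NE.
(Light, Moderate): Fleet A gets 3, best alternative -1; Fleet B gets 5, best alternative 4. No profitable deviation — NE.
(Light, Heavy): Fleet A can switch to Moderate (-2 → 2). Not NE.
(Moderate, Rest): Fleet A can switch to Max (-1 → 1). Not NE.
(Moderate, Light): Fleet A gets 4, best alternative 0; Fleet B gets 5, best alternative 4. No profitable deviation — NE.
(Moderate, Moderate): Fleet A can switch to Light (-4 → 3). Not NE.
(Moderate, Heavy): Fleet A can switch to Heavy (2 → 4). Not NE.
(Heavy, Rest): Fleet A can switch to Moderate (-2 → -1). Not NE.
(Heavy, Light): Fleet A can switch to Light (-4 → 0). Not NE.
(Max, Rest): Fleet A gets 1, best alternative -1; Fleet B gets 4, best alternative 1. No profitable deviation — NE.
(The remaining 5 profiles each have a profitable deviation by the same check.)

Pure-strategy Nash equilibria: (Light, Moderate) and (Moderate, Light) and (Max, Rest)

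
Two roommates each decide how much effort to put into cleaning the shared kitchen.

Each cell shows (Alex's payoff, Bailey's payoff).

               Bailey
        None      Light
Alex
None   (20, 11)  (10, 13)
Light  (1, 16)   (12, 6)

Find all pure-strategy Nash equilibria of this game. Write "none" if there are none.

(None, None): Bailey can switch to Light (11 → 13). Not NE.
(None, Light): Alex can switch to Light (10 → 12). Not NE.
(Light, None): Alex can switch to None (1 → 20). Not NE.
(Light, Light): Bailey can switch to None (6 → 16). Not NE.

No pure-strategy Nash equilibrium.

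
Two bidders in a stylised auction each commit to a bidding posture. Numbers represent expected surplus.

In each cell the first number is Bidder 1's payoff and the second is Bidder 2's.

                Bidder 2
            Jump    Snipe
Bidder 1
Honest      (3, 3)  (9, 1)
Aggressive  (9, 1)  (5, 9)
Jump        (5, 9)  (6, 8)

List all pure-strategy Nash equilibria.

This game has no pure Nash equilibrium.

Bidder 1 against Jump: payoffs 3, 9, 5 → best response Aggressive.
Bidder 1 against Snipe: payoffs 9, 5, 6 → best response Honest.
Bidder 2 against Honest: payoffs 3, 1 → best response Jump.
Bidder 2 against Aggressive: payoffs 1, 9 → best response Snipe.
Bidder 2 against Jump: payoffs 9, 8 → best response Jump.
No profile is a mutual best response for all players.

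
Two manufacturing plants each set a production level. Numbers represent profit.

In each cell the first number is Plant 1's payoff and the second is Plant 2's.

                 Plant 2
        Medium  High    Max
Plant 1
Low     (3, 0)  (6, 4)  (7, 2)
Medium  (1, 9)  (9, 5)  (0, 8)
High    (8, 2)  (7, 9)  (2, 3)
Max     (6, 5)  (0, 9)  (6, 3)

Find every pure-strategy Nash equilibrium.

This game has no pure Nash equilibrium.

Plant 1 against Medium: payoffs 3, 1, 8, 6 → best response High.
Plant 1 against High: payoffs 6, 9, 7, 0 → best response Medium.
Plant 1 against Max: payoffs 7, 0, 2, 6 → best response Low.
Plant 2 against Low: payoffs 0, 4, 2 → best response High.
Plant 2 against Medium: payoffs 9, 5, 8 → best response Medium.
Plant 2 against High: payoffs 2, 9, 3 → best response High.
Plant 2 against Max: payoffs 5, 9, 3 → best response High.
No profile is a mutual best response for all players.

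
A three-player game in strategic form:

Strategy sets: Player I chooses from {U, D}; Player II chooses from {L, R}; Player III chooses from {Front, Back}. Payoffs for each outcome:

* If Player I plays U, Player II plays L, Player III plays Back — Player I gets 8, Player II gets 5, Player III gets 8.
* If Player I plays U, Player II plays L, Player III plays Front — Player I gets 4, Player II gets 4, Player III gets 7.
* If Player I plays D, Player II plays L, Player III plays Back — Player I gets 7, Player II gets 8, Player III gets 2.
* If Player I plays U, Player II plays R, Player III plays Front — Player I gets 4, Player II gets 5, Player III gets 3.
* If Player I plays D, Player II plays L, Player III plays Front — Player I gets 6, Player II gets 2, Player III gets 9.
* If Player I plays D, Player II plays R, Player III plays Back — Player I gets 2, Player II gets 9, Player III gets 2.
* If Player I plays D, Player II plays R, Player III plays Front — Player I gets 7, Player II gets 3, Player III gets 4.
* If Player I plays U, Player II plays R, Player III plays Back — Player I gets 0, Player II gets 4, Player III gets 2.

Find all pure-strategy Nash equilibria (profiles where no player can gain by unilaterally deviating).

Player I against (L, Front): payoffs 4, 6 → best response D.
Player I against (L, Back): payoffs 8, 7 → best response U.
Player I against (R, Front): payoffs 4, 7 → best response D.
Player I against (R, Back): payoffs 0, 2 → best response D.
Player II against (U, Front): payoffs 4, 5 → best response R.
Player II against (U, Back): payoffs 5, 4 → best response L.
Player II against (D, Front): payoffs 2, 3 → best response R.
Player II against (D, Back): payoffs 8, 9 → best response R.
Player III against (U, L): payoffs 7, 8 → best response Back.
Player III against (U, R): payoffs 3, 2 → best response Front.
Player III against (D, L): payoffs 9, 2 → best response Front.
Player III against (D, R): payoffs 4, 2 → best response Front.
Mutual best responses: (U, L, Back); (D, R, Front).

(U, L, Back); (D, R, Front)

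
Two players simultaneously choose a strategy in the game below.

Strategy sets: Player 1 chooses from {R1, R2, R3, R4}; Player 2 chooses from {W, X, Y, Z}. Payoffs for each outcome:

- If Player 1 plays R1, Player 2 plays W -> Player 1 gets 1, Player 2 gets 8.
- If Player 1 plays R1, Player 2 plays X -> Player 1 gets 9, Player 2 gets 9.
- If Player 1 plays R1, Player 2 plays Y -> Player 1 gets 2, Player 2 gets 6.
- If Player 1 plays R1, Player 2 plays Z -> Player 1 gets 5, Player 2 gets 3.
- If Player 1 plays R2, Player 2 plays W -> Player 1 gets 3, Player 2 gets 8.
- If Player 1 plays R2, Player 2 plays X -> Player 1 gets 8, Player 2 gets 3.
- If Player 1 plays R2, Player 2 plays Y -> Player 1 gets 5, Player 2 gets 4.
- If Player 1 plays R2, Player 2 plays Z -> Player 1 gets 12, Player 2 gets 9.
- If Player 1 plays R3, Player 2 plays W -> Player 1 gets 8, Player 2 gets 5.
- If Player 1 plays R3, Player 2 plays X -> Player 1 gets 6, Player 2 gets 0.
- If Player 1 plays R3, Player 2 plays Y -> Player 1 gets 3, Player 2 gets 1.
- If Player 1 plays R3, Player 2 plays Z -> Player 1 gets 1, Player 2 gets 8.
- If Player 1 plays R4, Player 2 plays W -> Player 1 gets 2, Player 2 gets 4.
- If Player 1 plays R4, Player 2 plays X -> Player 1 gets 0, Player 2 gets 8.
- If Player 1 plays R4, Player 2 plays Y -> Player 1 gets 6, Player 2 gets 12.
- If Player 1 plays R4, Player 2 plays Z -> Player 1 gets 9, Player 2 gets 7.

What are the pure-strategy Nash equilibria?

Pure-strategy Nash equilibria: (R1, X), (R2, Z), (R4, Y)

For each player, find the best response to each opponent profile; mutual best responses are the pure NE.
Player 1 against W: payoffs 1, 3, 8, 2 → best response R3.
Player 1 against X: payoffs 9, 8, 6, 0 → best response R1.
Player 1 against Y: payoffs 2, 5, 3, 6 → best response R4.
Player 1 against Z: payoffs 5, 12, 1, 9 → best response R2.
Player 2 against R1: payoffs 8, 9, 6, 3 → best response X.
Player 2 against R2: payoffs 8, 3, 4, 9 → best response Z.
Player 2 against R3: payoffs 5, 0, 1, 8 → best response Z.
Player 2 against R4: payoffs 4, 8, 12, 7 → best response Y.
Mutual best responses: (R1, X); (R2, Z); (R4, Y).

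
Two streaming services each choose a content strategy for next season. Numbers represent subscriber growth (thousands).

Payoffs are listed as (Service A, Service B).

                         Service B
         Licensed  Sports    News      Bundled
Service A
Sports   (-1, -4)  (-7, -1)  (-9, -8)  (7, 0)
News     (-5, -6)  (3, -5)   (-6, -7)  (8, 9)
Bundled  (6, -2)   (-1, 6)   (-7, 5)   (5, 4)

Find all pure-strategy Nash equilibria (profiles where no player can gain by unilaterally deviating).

Service A against Licensed: payoffs -1, -5, 6 → best response Bundled.
Service A against Sports: payoffs -7, 3, -1 → best response News.
Service A against News: payoffs -9, -6, -7 → best response News.
Service A against Bundled: payoffs 7, 8, 5 → best response News.
Service B against Sports: payoffs -4, -1, -8, 0 → best response Bundled.
Service B against News: payoffs -6, -5, -7, 9 → best response Bundled.
Service B against Bundled: payoffs -2, 6, 5, 4 → best response Sports.
Mutual best responses: (News, Bundled).

Pure NE: (News, Bundled)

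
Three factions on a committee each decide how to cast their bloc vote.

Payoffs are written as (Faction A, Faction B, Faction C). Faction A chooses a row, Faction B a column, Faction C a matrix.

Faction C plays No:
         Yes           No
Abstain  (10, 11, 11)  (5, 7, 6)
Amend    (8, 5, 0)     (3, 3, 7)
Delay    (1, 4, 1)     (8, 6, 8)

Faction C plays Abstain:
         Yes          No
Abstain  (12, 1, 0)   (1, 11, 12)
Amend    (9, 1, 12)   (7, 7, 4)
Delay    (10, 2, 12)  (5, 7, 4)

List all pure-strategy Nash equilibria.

(Abstain, Yes, No): Faction A gets 10, best alternative 8; Faction B gets 11, best alternative 7; Faction C gets 11, best alternative 0. No profitable deviation — NE.
(Abstain, Yes, Abstain): Faction B can switch to No (1 → 11). Not NE.
(Abstain, No, No): Faction A can switch to Delay (5 → 8). Not NE.
(Abstain, No, Abstain): Faction A can switch to Amend (1 → 7). Not NE.
(Amend, Yes, No): Faction A can switch to Abstain (8 → 10). Not NE.
(Amend, Yes, Abstain): Faction A can switch to Abstain (9 → 12). Not NE.
(Amend, No, No): Faction A can switch to Abstain (3 → 5). Not NE.
(Amend, No, Abstain): Faction C can switch to No (4 → 7). Not NE.
(Delay, Yes, No): Faction A can switch to Abstain (1 → 10). Not NE.
(Delay, No, No): Faction A gets 8, best alternative 5; Faction B gets 6, best alternative 4; Faction C gets 8, best alternative 4. No profitable deviation — NE.
(The remaining 2 profiles each have a profitable deviation by the same check.)

The pure Nash equilibria are (Abstain, Yes, No), (Delay, No, No).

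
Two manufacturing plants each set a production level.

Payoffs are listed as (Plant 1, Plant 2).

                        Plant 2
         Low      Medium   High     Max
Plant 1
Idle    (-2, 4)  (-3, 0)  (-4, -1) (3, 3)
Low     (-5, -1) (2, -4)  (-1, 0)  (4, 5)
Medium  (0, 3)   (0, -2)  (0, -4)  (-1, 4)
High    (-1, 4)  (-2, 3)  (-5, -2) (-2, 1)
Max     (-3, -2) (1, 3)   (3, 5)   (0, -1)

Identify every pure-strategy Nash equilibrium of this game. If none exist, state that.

The pure Nash equilibria are (Low, Max), (Max, High).

(Idle, Low): Plant 1 can switch to Medium (-2 → 0). Not NE.
(Idle, Medium): Plant 1 can switch to Low (-3 → 2). Not NE.
(Idle, High): Plant 1 can switch to Low (-4 → -1). Not NE.
(Idle, Max): Plant 1 can switch to Low (3 → 4). Not NE.
(Low, Low): Plant 1 can switch to Idle (-5 → -2). Not NE.
(Low, Medium): Plant 2 can switch to Low (-4 → -1). Not NE.
(Low, Max): Plant 1 gets 4, best alternative 3; Plant 2 gets 5, best alternative 0. No profitable deviation — NE.
(Max, High): Plant 1 gets 3, best alternative 0; Plant 2 gets 5, best alternative 3. No profitable deviation — NE.
(The remaining 12 profiles each have a profitable deviation by the same check.)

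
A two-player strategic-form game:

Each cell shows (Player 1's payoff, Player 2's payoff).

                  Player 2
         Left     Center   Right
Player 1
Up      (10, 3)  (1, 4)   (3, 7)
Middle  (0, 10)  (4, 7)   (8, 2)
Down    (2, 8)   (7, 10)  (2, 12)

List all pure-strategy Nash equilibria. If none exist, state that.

There is no pure-strategy Nash equilibrium.

(Up, Left): Player 2 can switch to Center (3 → 4). Not NE.
(Up, Center): Player 1 can switch to Middle (1 → 4). Not NE.
(Up, Right): Player 1 can switch to Middle (3 → 8). Not NE.
(Middle, Left): Player 1 can switch to Up (0 → 10). Not NE.
(Middle, Center): Player 1 can switch to Down (4 → 7). Not NE.
(Middle, Right): Player 2 can switch to Left (2 → 10). Not NE.
(The remaining 3 profiles each have a profitable deviation by the same check.)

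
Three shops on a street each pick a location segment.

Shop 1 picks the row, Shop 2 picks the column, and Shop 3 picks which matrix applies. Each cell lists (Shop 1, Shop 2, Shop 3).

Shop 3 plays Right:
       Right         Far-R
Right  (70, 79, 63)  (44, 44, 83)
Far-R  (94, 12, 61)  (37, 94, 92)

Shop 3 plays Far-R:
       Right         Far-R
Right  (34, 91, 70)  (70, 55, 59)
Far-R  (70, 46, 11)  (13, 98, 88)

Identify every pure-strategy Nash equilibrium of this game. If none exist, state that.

Shop 1 against (Right, Right): payoffs 70, 94 → best response Far-R.
Shop 1 against (Right, Far-R): payoffs 34, 70 → best response Far-R.
Shop 1 against (Far-R, Right): payoffs 44, 37 → best response Right.
Shop 1 against (Far-R, Far-R): payoffs 70, 13 → best response Right.
Shop 2 against (Right, Right): payoffs 79, 44 → best response Right.
Shop 2 against (Right, Far-R): payoffs 91, 55 → best response Right.
Shop 2 against (Far-R, Right): payoffs 12, 94 → best response Far-R.
Shop 2 against (Far-R, Far-R): payoffs 46, 98 → best response Far-R.
Shop 3 against (Right, Right): payoffs 63, 70 → best response Far-R.
Shop 3 against (Right, Far-R): payoffs 83, 59 → best response Right.
Shop 3 against (Far-R, Right): payoffs 61, 11 → best response Right.
Shop 3 against (Far-R, Far-R): payoffs 92, 88 → best response Right.
No profile is a mutual best response for all players.

There is no pure-strategy Nash equilibrium.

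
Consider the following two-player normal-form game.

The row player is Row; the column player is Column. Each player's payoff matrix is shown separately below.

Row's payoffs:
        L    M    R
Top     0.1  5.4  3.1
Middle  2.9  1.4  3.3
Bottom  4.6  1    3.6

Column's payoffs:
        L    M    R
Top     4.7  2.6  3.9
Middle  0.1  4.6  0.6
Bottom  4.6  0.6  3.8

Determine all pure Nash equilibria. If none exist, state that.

The unique pure-strategy Nash equilibrium is (Bottom, L).

(Top, L): Row can switch to Middle (0.1 → 2.9). Not NE.
(Top, M): Column can switch to L (2.6 → 4.7). Not NE.
(Top, R): Row can switch to Middle (3.1 → 3.3). Not NE.
(Middle, L): Row can switch to Bottom (2.9 → 4.6). Not NE.
(Middle, M): Row can switch to Top (1.4 → 5.4). Not NE.
(Middle, R): Row can switch to Bottom (3.3 → 3.6). Not NE.
(Bottom, L): Row gets 4.6, best alternative 2.9; Column gets 4.6, best alternative 3.8. No profitable deviation — NE.
(The remaining 2 profiles each have a profitable deviation by the same check.)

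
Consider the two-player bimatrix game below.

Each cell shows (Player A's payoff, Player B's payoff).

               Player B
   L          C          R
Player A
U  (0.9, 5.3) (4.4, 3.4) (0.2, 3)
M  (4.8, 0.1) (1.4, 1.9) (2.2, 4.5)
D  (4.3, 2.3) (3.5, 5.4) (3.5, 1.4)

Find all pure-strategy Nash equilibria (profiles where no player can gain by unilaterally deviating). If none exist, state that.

For each player, find the best response to each opponent profile; mutual best responses are the pure NE.
Player A against L: payoffs 0.9, 4.8, 4.3 → best response M.
Player A against C: payoffs 4.4, 1.4, 3.5 → best response U.
Player A against R: payoffs 0.2, 2.2, 3.5 → best response D.
Player B against U: payoffs 5.3, 3.4, 3 → best response L.
Player B against M: payoffs 0.1, 1.9, 4.5 → best response R.
Player B against D: payoffs 2.3, 5.4, 1.4 → best response C.
No profile is a mutual best response for all players.

No pure-strategy Nash equilibrium.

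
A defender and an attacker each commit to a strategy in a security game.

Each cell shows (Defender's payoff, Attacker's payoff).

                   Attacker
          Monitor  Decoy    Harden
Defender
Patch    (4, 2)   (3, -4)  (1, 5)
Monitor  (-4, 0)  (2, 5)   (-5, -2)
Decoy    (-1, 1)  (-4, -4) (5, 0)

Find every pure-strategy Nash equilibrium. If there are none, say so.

No pure-strategy Nash equilibrium.

Check each profile: it is a Nash equilibrium iff no player can strictly gain by switching unilaterally.
(Patch, Monitor): Attacker can switch to Harden (2 → 5). Not NE.
(Patch, Decoy): Attacker can switch to Monitor (-4 → 2). Not NE.
(Patch, Harden): Defender can switch to Decoy (1 → 5). Not NE.
(Monitor, Monitor): Defender can switch to Patch (-4 → 4). Not NE.
(Monitor, Decoy): Defender can switch to Patch (2 → 3). Not NE.
(Monitor, Harden): Defender can switch to Patch (-5 → 1). Not NE.
(The remaining 3 profiles each have a profitable deviation by the same check.)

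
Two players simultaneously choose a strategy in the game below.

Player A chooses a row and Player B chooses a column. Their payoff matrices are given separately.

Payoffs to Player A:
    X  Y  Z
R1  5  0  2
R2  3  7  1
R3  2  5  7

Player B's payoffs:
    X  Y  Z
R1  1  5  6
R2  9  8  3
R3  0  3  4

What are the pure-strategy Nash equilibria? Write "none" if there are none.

Mark each player's best response to every combination of opponents' strategies; a profile where every player is best-responding is a pure Nash equilibrium.
Player A against X: payoffs 5, 3, 2 → best response R1.
Player A against Y: payoffs 0, 7, 5 → best response R2.
Player A against Z: payoffs 2, 1, 7 → best response R3.
Player B against R1: payoffs 1, 5, 6 → best response Z.
Player B against R2: payoffs 9, 8, 3 → best response X.
Player B against R3: payoffs 0, 3, 4 → best response Z.
Mutual best responses: (R3, Z).

The unique pure-strategy Nash equilibrium is (R3, Z).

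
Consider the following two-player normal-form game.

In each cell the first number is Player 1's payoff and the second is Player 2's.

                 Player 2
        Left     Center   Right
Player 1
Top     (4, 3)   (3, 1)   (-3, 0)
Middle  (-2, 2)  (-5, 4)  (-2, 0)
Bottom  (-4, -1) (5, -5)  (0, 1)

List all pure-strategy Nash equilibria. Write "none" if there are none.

Player 1 against Left: payoffs 4, -2, -4 → best response Top.
Player 1 against Center: payoffs 3, -5, 5 → best response Bottom.
Player 1 against Right: payoffs -3, -2, 0 → best response Bottom.
Player 2 against Top: payoffs 3, 1, 0 → best response Left.
Player 2 against Middle: payoffs 2, 4, 0 → best response Center.
Player 2 against Bottom: payoffs -1, -5, 1 → best response Right.
Mutual best responses: (Top, Left); (Bottom, Right).

(Top, Left) and (Bottom, Right)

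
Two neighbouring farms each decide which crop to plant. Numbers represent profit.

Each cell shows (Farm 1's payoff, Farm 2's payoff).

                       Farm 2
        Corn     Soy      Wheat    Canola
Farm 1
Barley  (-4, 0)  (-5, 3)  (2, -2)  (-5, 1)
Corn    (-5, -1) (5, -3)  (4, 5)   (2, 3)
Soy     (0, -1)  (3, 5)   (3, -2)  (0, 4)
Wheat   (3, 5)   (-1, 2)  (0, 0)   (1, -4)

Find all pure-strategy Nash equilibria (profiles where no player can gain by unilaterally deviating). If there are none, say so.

Farm 1 against Corn: payoffs -4, -5, 0, 3 → best response Wheat.
Farm 1 against Soy: payoffs -5, 5, 3, -1 → best response Corn.
Farm 1 against Wheat: payoffs 2, 4, 3, 0 → best response Corn.
Farm 1 against Canola: payoffs -5, 2, 0, 1 → best response Corn.
Farm 2 against Barley: payoffs 0, 3, -2, 1 → best response Soy.
Farm 2 against Corn: payoffs -1, -3, 5, 3 → best response Wheat.
Farm 2 against Soy: payoffs -1, 5, -2, 4 → best response Soy.
Farm 2 against Wheat: payoffs 5, 2, 0, -4 → best response Corn.
Mutual best responses: (Corn, Wheat); (Wheat, Corn).

The pure Nash equilibria are (Corn, Wheat) and (Wheat, Corn).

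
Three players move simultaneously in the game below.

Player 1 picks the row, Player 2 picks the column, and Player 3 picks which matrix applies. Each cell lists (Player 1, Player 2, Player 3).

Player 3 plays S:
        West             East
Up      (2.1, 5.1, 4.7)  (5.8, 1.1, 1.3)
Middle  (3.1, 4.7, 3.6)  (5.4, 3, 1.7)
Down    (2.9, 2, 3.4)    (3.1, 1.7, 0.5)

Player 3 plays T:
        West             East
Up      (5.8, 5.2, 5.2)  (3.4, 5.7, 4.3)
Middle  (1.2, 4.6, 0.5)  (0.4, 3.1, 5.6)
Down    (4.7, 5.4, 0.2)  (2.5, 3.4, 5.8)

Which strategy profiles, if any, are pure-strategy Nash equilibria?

(Up, West, S): Player 1 can switch to Middle (2.1 → 3.1). Not NE.
(Up, West, T): Player 2 can switch to East (5.2 → 5.7). Not NE.
(Up, East, S): Player 2 can switch to West (1.1 → 5.1). Not NE.
(Up, East, T): Player 1 gets 3.4, best alternative 2.5; Player 2 gets 5.7, best alternative 5.2; Player 3 gets 4.3, best alternative 1.3. No profitable deviation — NE.
(Middle, West, S): Player 1 gets 3.1, best alternative 2.9; Player 2 gets 4.7, best alternative 3; Player 3 gets 3.6, best alternative 0.5. No profitable deviation — NE.
(Middle, West, T): Player 1 can switch to Up (1.2 → 5.8). Not NE.
(Middle, East, S): Player 1 can switch to Up (5.4 → 5.8). Not NE.
(Middle, East, T): Player 1 can switch to Up (0.4 → 3.4). Not NE.
(Down, West, S): Player 1 can switch to Middle (2.9 → 3.1). Not NE.
(Down, West, T): Player 1 can switch to Up (4.7 → 5.8). Not NE.
(The remaining 2 profiles each have a profitable deviation by the same check.)

The pure Nash equilibria are (Up, East, T); (Middle, West, S).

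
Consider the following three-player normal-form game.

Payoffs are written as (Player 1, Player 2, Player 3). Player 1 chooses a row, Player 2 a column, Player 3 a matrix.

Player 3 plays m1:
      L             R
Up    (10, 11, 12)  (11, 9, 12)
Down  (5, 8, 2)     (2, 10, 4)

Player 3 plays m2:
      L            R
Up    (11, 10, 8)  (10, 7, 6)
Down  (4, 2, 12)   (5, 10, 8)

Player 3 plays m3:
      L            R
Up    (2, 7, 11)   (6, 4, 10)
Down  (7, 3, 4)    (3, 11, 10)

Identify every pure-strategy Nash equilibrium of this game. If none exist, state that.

For each player, find the best response to each opponent profile; mutual best responses are the pure NE.
Player 1 against (L, m1): payoffs 10, 5 → best response Up.
Player 1 against (L, m2): payoffs 11, 4 → best response Up.
Player 1 against (L, m3): payoffs 2, 7 → best response Down.
Player 1 against (R, m1): payoffs 11, 2 → best response Up.
Player 1 against (R, m2): payoffs 10, 5 → best response Up.
Player 1 against (R, m3): payoffs 6, 3 → best response Up.
Player 2 against (Up, m1): payoffs 11, 9 → best response L.
Player 2 against (Up, m2): payoffs 10, 7 → best response L.
Player 2 against (Up, m3): payoffs 7, 4 → best response L.
Player 2 against (Down, m1): payoffs 8, 10 → best response R.
Player 2 against (Down, m2): payoffs 2, 10 → best response R.
Player 2 against (Down, m3): payoffs 3, 11 → best response R.
Player 3 against (Up, L): payoffs 12, 8, 11 → best response m1.
Player 3 against (Up, R): payoffs 12, 6, 10 → best response m1.
Player 3 against (Down, L): payoffs 2, 12, 4 → best response m2.
Player 3 against (Down, R): payoffs 4, 8, 10 → best response m3.
Mutual best responses: (Up, L, m1).

(Up, L, m1)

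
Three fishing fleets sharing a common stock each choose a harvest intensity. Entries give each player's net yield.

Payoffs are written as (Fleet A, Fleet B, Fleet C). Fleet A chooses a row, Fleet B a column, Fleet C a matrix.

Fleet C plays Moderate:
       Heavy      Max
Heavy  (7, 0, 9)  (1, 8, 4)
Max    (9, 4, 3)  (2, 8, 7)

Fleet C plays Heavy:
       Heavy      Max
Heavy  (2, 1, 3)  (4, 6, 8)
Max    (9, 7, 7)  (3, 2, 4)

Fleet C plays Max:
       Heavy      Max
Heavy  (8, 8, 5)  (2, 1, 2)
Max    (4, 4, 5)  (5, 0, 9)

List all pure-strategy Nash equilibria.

Pure-strategy Nash equilibria: (Heavy, Max, Heavy), (Max, Heavy, Heavy)

Fleet A against (Heavy, Moderate): payoffs 7, 9 → best response Max.
Fleet A against (Heavy, Heavy): payoffs 2, 9 → best response Max.
Fleet A against (Heavy, Max): payoffs 8, 4 → best response Heavy.
Fleet A against (Max, Moderate): payoffs 1, 2 → best response Max.
Fleet A against (Max, Heavy): payoffs 4, 3 → best response Heavy.
Fleet A against (Max, Max): payoffs 2, 5 → best response Max.
Fleet B against (Heavy, Moderate): payoffs 0, 8 → best response Max.
Fleet B against (Heavy, Heavy): payoffs 1, 6 → best response Max.
Fleet B against (Heavy, Max): payoffs 8, 1 → best response Heavy.
Fleet B against (Max, Moderate): payoffs 4, 8 → best response Max.
Fleet B against (Max, Heavy): payoffs 7, 2 → best response Heavy.
Fleet B against (Max, Max): payoffs 4, 0 → best response Heavy.
Fleet C against (Heavy, Heavy): payoffs 9, 3, 5 → best response Moderate.
Fleet C against (Heavy, Max): payoffs 4, 8, 2 → best response Heavy.
Fleet C against (Max, Heavy): payoffs 3, 7, 5 → best response Heavy.
Fleet C against (Max, Max): payoffs 7, 4, 9 → best response Max.
Mutual best responses: (Heavy, Max, Heavy); (Max, Heavy, Heavy).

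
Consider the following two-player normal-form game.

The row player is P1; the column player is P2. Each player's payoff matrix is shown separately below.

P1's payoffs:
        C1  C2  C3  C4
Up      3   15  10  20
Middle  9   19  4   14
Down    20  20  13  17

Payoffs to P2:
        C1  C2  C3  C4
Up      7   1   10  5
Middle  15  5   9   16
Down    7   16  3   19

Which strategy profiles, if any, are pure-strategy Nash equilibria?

There is no pure-strategy Nash equilibrium.

Mark each player's best response to every combination of opponents' strategies; a profile where every player is best-responding is a pure Nash equilibrium.
P1 against C1: payoffs 3, 9, 20 → best response Down.
P1 against C2: payoffs 15, 19, 20 → best response Down.
P1 against C3: payoffs 10, 4, 13 → best response Down.
P1 against C4: payoffs 20, 14, 17 → best response Up.
P2 against Up: payoffs 7, 1, 10, 5 → best response C3.
P2 against Middle: payoffs 15, 5, 9, 16 → best response C4.
P2 against Down: payoffs 7, 16, 3, 19 → best response C4.
No profile is a mutual best response for all players.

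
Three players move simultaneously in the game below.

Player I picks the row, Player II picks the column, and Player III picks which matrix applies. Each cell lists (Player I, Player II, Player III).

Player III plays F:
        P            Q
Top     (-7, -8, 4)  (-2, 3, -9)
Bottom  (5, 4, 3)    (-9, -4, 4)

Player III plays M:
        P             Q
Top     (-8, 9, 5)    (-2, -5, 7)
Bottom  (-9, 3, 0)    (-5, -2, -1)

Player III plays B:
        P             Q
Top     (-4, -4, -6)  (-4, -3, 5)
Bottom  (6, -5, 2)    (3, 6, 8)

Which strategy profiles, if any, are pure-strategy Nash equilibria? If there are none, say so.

Pure-strategy Nash equilibria: (Top, P, M); (Bottom, P, F); (Bottom, Q, B)

Player I against (P, F): payoffs -7, 5 → best response Bottom.
Player I against (P, M): payoffs -8, -9 → best response Top.
Player I against (P, B): payoffs -4, 6 → best response Bottom.
Player I against (Q, F): payoffs -2, -9 → best response Top.
Player I against (Q, M): payoffs -2, -5 → best response Top.
Player I against (Q, B): payoffs -4, 3 → best response Bottom.
Player II against (Top, F): payoffs -8, 3 → best response Q.
Player II against (Top, M): payoffs 9, -5 → best response P.
Player II against (Top, B): payoffs -4, -3 → best response Q.
Player II against (Bottom, F): payoffs 4, -4 → best response P.
Player II against (Bottom, M): payoffs 3, -2 → best response P.
Player II against (Bottom, B): payoffs -5, 6 → best response Q.
Player III against (Top, P): payoffs 4, 5, -6 → best response M.
Player III against (Top, Q): payoffs -9, 7, 5 → best response M.
Player III against (Bottom, P): payoffs 3, 0, 2 → best response F.
Player III against (Bottom, Q): payoffs 4, -1, 8 → best response B.
Mutual best responses: (Top, P, M); (Bottom, P, F); (Bottom, Q, B).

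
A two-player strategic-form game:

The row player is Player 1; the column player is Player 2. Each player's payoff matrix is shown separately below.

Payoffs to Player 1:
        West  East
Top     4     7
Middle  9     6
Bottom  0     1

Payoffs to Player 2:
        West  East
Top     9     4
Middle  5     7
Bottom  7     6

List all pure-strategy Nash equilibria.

Check each profile: it is a Nash equilibrium iff no player can strictly gain by switching unilaterally.
(Top, West): Player 1 can switch to Middle (4 → 9). Not NE.
(Top, East): Player 2 can switch to West (4 → 9). Not NE.
(Middle, West): Player 2 can switch to East (5 → 7). Not NE.
(Middle, East): Player 1 can switch to Top (6 → 7). Not NE.
(Bottom, West): Player 1 can switch to Top (0 → 4). Not NE.
(Bottom, East): Player 1 can switch to Top (1 → 7). Not NE.

No pure-strategy Nash equilibrium.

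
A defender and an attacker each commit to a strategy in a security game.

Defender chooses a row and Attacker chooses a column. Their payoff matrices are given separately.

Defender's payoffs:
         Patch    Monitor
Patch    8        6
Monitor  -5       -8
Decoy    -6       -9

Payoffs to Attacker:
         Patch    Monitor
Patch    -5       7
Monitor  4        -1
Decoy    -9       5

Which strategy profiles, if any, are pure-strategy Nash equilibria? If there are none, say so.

Pure NE: (Patch, Monitor)

Mark each player's best response to every combination of opponents' strategies; a profile where every player is best-responding is a pure Nash equilibrium.
Defender against Patch: payoffs 8, -5, -6 → best response Patch.
Defender against Monitor: payoffs 6, -8, -9 → best response Patch.
Attacker against Patch: payoffs -5, 7 → best response Monitor.
Attacker against Monitor: payoffs 4, -1 → best response Patch.
Attacker against Decoy: payoffs -9, 5 → best response Monitor.
Mutual best responses: (Patch, Monitor).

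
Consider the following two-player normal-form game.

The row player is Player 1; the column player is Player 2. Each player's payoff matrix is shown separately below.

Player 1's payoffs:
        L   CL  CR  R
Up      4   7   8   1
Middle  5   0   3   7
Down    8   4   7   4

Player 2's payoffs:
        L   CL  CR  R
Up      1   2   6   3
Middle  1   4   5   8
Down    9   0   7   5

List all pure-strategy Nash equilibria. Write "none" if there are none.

For each strategy profile, look for a profitable unilateral deviation.
(Up, L): Player 1 can switch to Middle (4 → 5). Not NE.
(Up, CL): Player 2 can switch to CR (2 → 6). Not NE.
(Up, CR): Player 1 gets 8, best alternative 7; Player 2 gets 6, best alternative 3. No profitable deviation — NE.
(Up, R): Player 1 can switch to Middle (1 → 7). Not NE.
(Middle, L): Player 1 can switch to Down (5 → 8). Not NE.
(Middle, CL): Player 1 can switch to Up (0 → 7). Not NE.
(Middle, CR): Player 1 can switch to Up (3 → 8). Not NE.
(Middle, R): Player 1 gets 7, best alternative 4; Player 2 gets 8, best alternative 5. No profitable deviation — NE.
(Down, L): Player 1 gets 8, best alternative 5; Player 2 gets 9, best alternative 7. No profitable deviation — NE.
(Down, CL): Player 1 can switch to Up (4 → 7). Not NE.
(Down, CR): Player 1 can switch to Up (7 → 8). Not NE.
(The remaining 1 profile has a profitable deviation by the same check.)

The pure Nash equilibria are (Up, CR); (Middle, R); (Down, L).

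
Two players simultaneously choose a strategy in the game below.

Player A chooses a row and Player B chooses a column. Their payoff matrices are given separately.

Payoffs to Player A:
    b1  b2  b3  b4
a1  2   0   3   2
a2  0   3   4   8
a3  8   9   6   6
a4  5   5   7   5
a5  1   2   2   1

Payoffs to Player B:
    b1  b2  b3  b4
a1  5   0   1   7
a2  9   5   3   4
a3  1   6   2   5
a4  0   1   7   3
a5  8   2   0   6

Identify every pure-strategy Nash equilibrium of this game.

Player A against b1: payoffs 2, 0, 8, 5, 1 → best response a3.
Player A against b2: payoffs 0, 3, 9, 5, 2 → best response a3.
Player A against b3: payoffs 3, 4, 6, 7, 2 → best response a4.
Player A against b4: payoffs 2, 8, 6, 5, 1 → best response a2.
Player B against a1: payoffs 5, 0, 1, 7 → best response b4.
Player B against a2: payoffs 9, 5, 3, 4 → best response b1.
Player B against a3: payoffs 1, 6, 2, 5 → best response b2.
Player B against a4: payoffs 0, 1, 7, 3 → best response b3.
Player B against a5: payoffs 8, 2, 0, 6 → best response b1.
Mutual best responses: (a3, b2); (a4, b3).

Pure-strategy Nash equilibria: (a3, b2); (a4, b3)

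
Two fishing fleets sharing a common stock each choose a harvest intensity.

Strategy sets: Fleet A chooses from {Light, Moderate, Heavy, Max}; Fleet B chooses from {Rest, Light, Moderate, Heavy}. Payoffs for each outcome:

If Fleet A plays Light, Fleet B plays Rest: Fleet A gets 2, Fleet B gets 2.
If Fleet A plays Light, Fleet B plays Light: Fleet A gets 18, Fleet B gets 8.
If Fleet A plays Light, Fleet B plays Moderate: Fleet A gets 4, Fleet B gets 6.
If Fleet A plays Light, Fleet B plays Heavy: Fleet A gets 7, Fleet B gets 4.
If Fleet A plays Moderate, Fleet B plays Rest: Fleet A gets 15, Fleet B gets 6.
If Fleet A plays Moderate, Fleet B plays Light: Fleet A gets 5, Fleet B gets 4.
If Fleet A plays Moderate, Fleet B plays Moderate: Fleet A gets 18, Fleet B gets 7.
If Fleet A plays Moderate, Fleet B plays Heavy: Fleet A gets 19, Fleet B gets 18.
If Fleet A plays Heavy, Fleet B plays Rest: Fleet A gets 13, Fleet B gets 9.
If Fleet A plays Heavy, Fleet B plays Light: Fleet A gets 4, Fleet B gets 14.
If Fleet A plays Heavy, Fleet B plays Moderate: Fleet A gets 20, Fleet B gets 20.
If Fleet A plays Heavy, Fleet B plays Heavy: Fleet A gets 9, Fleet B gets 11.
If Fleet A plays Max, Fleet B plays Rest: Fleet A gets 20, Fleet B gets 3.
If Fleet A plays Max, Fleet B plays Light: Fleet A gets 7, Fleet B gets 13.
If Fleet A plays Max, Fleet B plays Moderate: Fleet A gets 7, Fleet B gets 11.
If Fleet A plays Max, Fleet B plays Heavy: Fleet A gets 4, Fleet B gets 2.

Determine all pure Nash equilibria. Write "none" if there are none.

(Light, Rest): Fleet A can switch to Moderate (2 → 15). Not NE.
(Light, Light): Fleet A gets 18, best alternative 7; Fleet B gets 8, best alternative 6. No profitable deviation — NE.
(Light, Moderate): Fleet A can switch to Moderate (4 → 18). Not NE.
(Light, Heavy): Fleet A can switch to Moderate (7 → 19). Not NE.
(Moderate, Rest): Fleet A can switch to Max (15 → 20). Not NE.
(Moderate, Light): Fleet A can switch to Light (5 → 18). Not NE.
(Moderate, Moderate): Fleet A can switch to Heavy (18 → 20). Not NE.
(Moderate, Heavy): Fleet A gets 19, best alternative 9; Fleet B gets 18, best alternative 7. No profitable deviation — NE.
(Heavy, Rest): Fleet A can switch to Moderate (13 → 15). Not NE.
(Heavy, Light): Fleet A can switch to Light (4 → 18). Not NE.
(Heavy, Moderate): Fleet A gets 20, best alternative 18; Fleet B gets 20, best alternative 14. No profitable deviation — NE.
(Heavy, Heavy): Fleet A can switch to Moderate (9 → 19). Not NE.
(Max, Rest): Fleet B can switch to Light (3 → 13). Not NE.
(Max, Light): Fleet A can switch to Light (7 → 18). Not NE.
(Max, Moderate): Fleet A can switch to Moderate (7 → 18). Not NE.
(The remaining 1 profile has a profitable deviation by the same check.)

(Light, Light), (Moderate, Heavy), (Heavy, Moderate)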